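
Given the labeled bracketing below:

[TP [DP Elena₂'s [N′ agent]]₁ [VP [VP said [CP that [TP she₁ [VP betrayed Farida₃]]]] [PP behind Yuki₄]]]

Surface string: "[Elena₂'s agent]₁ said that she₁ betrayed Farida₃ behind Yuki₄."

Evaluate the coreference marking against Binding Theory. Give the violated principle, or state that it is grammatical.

The two coindexed NPs are *[Elena₂'s agent]₁* and *she₁*.
*she₁* is a pronoun; nothing c-commands it within its binding domain (the embedded TP.), so Principle B holds trivially.
*[Elena₂'s agent]₁* is an R-expression; *she₁* does not c-command it, and no other NP shares its index, so Principle C is satisfied.
All principles are respected.

grammatical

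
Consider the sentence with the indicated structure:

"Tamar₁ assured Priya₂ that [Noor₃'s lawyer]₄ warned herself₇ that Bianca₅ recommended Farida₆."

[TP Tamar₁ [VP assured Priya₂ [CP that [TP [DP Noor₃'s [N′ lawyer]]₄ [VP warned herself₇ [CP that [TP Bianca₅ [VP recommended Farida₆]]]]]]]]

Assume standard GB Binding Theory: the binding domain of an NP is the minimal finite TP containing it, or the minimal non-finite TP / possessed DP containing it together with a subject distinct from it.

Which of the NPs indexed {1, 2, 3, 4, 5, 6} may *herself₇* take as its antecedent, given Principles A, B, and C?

{4}

*herself* is an anaphor, so Principle A applies: it must be bound in its binding domain.
Binding domain of *herself₇*: the embedded TP, whose subject is [Noor₃'s lawyer]₄.
*Tamar₁* c-commands the anaphor but is outside its binding domain → cannot satisfy Principle A.
*Priya₂* c-commands the anaphor but is outside its binding domain → cannot satisfy Principle A.
*Noor₃* does not c-command the anaphor → cannot bind it.
*[Noor₃'s lawyer]₄* c-commands the anaphor within its binding domain → licit binder.
*Bianca₅* does not c-command the anaphor → cannot bind it.
*Farida₆* does not c-command the anaphor → cannot bind it.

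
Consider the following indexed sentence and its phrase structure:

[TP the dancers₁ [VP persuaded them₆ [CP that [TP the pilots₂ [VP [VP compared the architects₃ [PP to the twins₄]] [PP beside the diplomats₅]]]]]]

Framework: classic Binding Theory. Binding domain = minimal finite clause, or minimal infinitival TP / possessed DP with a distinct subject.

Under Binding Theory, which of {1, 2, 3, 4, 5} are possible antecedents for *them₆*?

*them* is a pronoun, so Principle B applies: it must be free in its binding domain.
Binding domain of *them₆*: the matrix TP, whose subject is the dancers₁.
*the dancers₁* c-commands the pronoun within its binding domain → coindexation would violate Principle B.
*the pilots₂*: the pronoun c-commands this R-expression → coindexation would violate Principle C on *the pilots₂*.
*the architects₃*: the pronoun c-commands this R-expression → coindexation would violate Principle C on *the architects₃*.
*the twins₄*: the pronoun c-commands this R-expression → coindexation would violate Principle C on *the twins₄*.
*the diplomats₅*: the pronoun c-commands this R-expression → coindexation would violate Principle C on *the diplomats₅*.

none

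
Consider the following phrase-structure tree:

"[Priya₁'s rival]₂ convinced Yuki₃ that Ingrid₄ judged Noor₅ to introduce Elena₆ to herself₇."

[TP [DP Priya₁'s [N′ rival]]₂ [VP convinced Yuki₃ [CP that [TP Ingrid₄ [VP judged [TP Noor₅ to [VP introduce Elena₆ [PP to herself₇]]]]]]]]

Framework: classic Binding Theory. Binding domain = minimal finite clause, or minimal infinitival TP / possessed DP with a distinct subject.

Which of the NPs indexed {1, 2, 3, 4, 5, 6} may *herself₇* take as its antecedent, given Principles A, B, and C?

*herself* is an anaphor, so Principle A applies: it must be bound in its binding domain.
Binding domain of *herself₇*: the embedded TP, whose subject is Noor₅.
*Priya₁* does not c-command the anaphor → cannot bind it.
*[Priya₁'s rival]₂* c-commands the anaphor but is outside its binding domain → cannot satisfy Principle A.
*Yuki₃* c-commands the anaphor but is outside its binding domain → cannot satisfy Principle A.
*Ingrid₄* c-commands the anaphor but is outside its binding domain → cannot satisfy Principle A.
*Noor₅* c-commands the anaphor within its binding domain → licit binder.
*Elena₆* c-commands the anaphor within its binding domain → licit binder.

{5, 6}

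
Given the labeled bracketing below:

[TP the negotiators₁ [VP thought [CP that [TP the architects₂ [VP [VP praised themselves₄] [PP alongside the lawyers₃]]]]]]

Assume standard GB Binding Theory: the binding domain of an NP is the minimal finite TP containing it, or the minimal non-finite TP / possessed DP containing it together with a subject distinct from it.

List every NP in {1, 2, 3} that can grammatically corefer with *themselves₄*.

*themselves* is an anaphor, so Principle A applies: it must be bound in its binding domain.
Binding domain of *themselves₄*: the embedded TP, whose subject is the architects₂.
*the negotiators₁* c-commands the anaphor but is outside its binding domain → cannot satisfy Principle A.
*the architects₂* c-commands the anaphor within its binding domain → licit binder.
*the lawyers₃* does not c-command the anaphor → cannot bind it.

{2}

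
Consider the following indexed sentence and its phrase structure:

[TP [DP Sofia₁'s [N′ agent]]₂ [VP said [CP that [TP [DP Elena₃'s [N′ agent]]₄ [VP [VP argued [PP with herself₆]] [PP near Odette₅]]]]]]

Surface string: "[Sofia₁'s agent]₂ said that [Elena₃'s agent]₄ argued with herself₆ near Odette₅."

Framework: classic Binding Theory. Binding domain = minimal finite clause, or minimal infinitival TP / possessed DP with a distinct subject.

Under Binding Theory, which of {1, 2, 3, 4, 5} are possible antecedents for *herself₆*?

{4}

*herself* is an anaphor, so Principle A applies: it must be bound in its binding domain.
Binding domain of *herself₆*: the embedded TP, whose subject is [Elena₃'s agent]₄.
*Sofia₁* does not c-command the anaphor → cannot bind it.
*[Sofia₁'s agent]₂* c-commands the anaphor but is outside its binding domain → cannot satisfy Principle A.
*Elena₃* does not c-command the anaphor → cannot bind it.
*[Elena₃'s agent]₄* c-commands the anaphor within its binding domain → licit binder.
*Odette₅* does not c-command the anaphor → cannot bind it.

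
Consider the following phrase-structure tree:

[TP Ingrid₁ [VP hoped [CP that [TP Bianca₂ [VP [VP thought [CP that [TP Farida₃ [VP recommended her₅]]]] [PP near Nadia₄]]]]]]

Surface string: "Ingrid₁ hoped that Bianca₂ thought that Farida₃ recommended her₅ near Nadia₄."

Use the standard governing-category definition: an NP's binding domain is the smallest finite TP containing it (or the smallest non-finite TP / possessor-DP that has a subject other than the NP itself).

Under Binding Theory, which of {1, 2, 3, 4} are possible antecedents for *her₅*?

{1, 2, 4}

*her* is a pronoun, so Principle B applies: it must be free in its binding domain.
Binding domain of *her₅*: the embedded TP, whose subject is Farida₃.
*Ingrid₁* c-commands the pronoun but from outside its binding domain, and is not c-commanded by it → coindexation permitted.
*Bianca₂* c-commands the pronoun but from outside its binding domain, and is not c-commanded by it → coindexation permitted.
*Farida₃* c-commands the pronoun within its binding domain → coindexation would violate Principle B.
*Nadia₄* and the pronoun do not c-command one another → neither Principle B nor Principle C is at stake; coindexation permitted.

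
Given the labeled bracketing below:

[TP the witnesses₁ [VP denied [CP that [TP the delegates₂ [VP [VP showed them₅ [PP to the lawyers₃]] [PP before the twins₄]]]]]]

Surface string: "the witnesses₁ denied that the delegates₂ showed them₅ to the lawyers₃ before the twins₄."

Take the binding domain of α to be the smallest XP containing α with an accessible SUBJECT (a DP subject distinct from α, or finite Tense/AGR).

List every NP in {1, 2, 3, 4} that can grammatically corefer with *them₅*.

{1, 4}

*them* is a pronoun, so Principle B applies: it must be free in its binding domain.
Binding domain of *them₅*: the embedded TP, whose subject is the delegates₂.
*the witnesses₁* c-commands the pronoun but from outside its binding domain, and is not c-commanded by it → coindexation permitted.
*the delegates₂* c-commands the pronoun within its binding domain → coindexation would violate Principle B.
*the lawyers₃*: the pronoun c-commands this R-expression → coindexation would violate Principle C on *the lawyers₃*.
*the twins₄* and the pronoun do not c-command one another → neither Principle B nor Principle C is at stake; coindexation permitted.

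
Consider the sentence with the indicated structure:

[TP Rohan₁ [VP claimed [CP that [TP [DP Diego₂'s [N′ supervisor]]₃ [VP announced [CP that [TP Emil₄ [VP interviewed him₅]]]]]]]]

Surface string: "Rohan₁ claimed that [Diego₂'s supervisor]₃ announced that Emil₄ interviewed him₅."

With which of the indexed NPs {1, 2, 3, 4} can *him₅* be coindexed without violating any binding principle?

*him* is a pronoun, so Principle B applies: it must be free in its binding domain.
Binding domain of *him₅*: the embedded TP, whose subject is Emil₄.
*Rohan₁* c-commands the pronoun but from outside its binding domain, and is not c-commanded by it → coindexation permitted.
*Diego₂* and the pronoun do not c-command one another → neither Principle B nor Principle C is at stake; coindexation permitted.
*[Diego₂'s supervisor]₃* c-commands the pronoun but from outside its binding domain, and is not c-commanded by it → coindexation permitted.
*Emil₄* c-commands the pronoun within its binding domain → coindexation would violate Principle B.

{1, 2, 3}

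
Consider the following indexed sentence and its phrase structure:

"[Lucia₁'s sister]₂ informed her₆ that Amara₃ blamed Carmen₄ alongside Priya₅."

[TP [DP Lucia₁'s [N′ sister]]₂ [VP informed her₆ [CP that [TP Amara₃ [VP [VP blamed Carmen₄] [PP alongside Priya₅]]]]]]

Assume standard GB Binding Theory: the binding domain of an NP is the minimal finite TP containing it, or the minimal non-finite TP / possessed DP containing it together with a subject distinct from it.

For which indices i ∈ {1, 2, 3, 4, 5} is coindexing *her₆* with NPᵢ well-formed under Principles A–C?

{1}

*her* is a pronoun, so Principle B applies: it must be free in its binding domain.
Binding domain of *her₆*: the matrix TP, whose subject is [Lucia₁'s sister]₂.
*Lucia₁* and the pronoun do not c-command one another → neither Principle B nor Principle C is at stake; coindexation permitted.
*[Lucia₁'s sister]₂* c-commands the pronoun within its binding domain → coindexation would violate Principle B.
*Amara₃*: the pronoun c-commands this R-expression → coindexation would violate Principle C on *Amara₃*.
*Carmen₄*: the pronoun c-commands this R-expression → coindexation would violate Principle C on *Carmen₄*.
*Priya₅*: the pronoun c-commands this R-expression → coindexation would violate Principle C on *Priya₅*.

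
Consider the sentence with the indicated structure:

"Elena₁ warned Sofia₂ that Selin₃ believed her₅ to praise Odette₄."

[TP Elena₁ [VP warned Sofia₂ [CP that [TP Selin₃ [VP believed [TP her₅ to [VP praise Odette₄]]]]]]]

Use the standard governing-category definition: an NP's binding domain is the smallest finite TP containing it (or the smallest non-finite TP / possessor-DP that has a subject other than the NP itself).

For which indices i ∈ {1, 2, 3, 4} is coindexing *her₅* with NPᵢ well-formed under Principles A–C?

{1, 2}

*her* is a pronoun, so Principle B applies: it must be free in its binding domain.
Binding domain of *her₅*: the embedded TP, whose subject is Selin₃.
*Elena₁* c-commands the pronoun but from outside its binding domain, and is not c-commanded by it → coindexation permitted.
*Sofia₂* c-commands the pronoun but from outside its binding domain, and is not c-commanded by it → coindexation permitted.
*Selin₃* c-commands the pronoun within its binding domain → coindexation would violate Principle B.
*Odette₄*: the pronoun c-commands this R-expression → coindexation would violate Principle C on *Odette₄*.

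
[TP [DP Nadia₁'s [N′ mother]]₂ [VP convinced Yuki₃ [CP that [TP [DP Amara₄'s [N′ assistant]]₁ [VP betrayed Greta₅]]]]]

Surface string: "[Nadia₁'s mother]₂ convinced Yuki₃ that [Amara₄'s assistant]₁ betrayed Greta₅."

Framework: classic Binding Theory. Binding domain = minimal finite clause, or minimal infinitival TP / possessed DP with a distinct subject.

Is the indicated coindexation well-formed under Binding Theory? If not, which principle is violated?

grammatical

The two coindexed NPs are *[Amara₄'s assistant]₁* and *Nadia₁*.
*Nadia₁* is an R-expression; no coindexed NP c-commands it, so Principle C holds.
*[Amara₄'s assistant]₁* is an R-expression; *Nadia₁* does not c-command it, and no other NP shares its index, so Principle C is satisfied.
All principles are respected.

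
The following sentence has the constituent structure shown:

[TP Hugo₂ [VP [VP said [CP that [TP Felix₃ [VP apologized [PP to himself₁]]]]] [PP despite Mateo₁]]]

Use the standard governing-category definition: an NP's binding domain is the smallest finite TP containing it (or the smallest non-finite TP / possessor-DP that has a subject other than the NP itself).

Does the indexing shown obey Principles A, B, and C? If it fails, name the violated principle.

Principle A

The two coindexed NPs are *Mateo₁* and *himself₁*.
*himself₁* is an anaphor. Principle A requires it to be bound within its binding domain — the embedded TP, whose subject is Felix₃.
Within that domain it is c-commanded by *Felix₃*, which does not share its index.
*Mateo₁* does not c-command the anaphor at all.
The anaphor is unbound in its domain → Principle A violation.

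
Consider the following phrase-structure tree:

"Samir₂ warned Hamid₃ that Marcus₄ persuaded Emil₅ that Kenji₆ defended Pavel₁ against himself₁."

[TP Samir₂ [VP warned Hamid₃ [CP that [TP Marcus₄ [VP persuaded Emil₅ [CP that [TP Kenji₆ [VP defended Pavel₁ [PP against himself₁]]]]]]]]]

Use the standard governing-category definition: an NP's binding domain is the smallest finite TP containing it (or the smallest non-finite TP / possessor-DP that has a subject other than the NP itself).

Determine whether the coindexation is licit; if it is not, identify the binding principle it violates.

grammatical

The two coindexed NPs are *Pavel₁* and *himself₁*.
*himself₁* is an anaphor; its binding domain is the embedded TP, whose subject is Kenji₆. *Pavel₁* c-commands it within that domain and shares its index, so Principle A is satisfied.
*Pavel₁* is an R-expression; *himself₁* does not c-command it, and no other NP shares its index, so Principle C is satisfied.
All principles are respected.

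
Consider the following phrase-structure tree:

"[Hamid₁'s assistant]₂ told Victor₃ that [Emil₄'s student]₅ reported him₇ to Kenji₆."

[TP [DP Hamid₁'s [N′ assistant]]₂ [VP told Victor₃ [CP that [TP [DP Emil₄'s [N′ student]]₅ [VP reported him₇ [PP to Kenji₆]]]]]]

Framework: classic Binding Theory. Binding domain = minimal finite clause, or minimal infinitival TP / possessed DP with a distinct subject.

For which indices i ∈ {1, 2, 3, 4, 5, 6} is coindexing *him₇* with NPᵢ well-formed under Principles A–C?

{1, 2, 3, 4}

*him* is a pronoun, so Principle B applies: it must be free in its binding domain.
Binding domain of *him₇*: the embedded TP, whose subject is [Emil₄'s student]₅.
*Hamid₁* and the pronoun do not c-command one another → neither Principle B nor Principle C is at stake; coindexation permitted.
*[Hamid₁'s assistant]₂* c-commands the pronoun but from outside its binding domain, and is not c-commanded by it → coindexation permitted.
*Victor₃* c-commands the pronoun but from outside its binding domain, and is not c-commanded by it → coindexation permitted.
*Emil₄* and the pronoun do not c-command one another → neither Principle B nor Principle C is at stake; coindexation permitted.
*[Emil₄'s student]₅* c-commands the pronoun within its binding domain → coindexation would violate Principle B.
*Kenji₆*: the pronoun c-commands this R-expression → coindexation would violate Principle C on *Kenji₆*.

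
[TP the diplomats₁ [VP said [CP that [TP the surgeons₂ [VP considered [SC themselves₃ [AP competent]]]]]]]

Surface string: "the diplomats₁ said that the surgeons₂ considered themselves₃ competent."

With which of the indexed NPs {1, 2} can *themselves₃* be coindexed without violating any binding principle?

*themselves* is an anaphor, so Principle A applies: it must be bound in its binding domain.
Binding domain of *themselves₃*: the embedded TP, whose subject is the surgeons₂.
*the diplomats₁* c-commands the anaphor but is outside its binding domain → cannot satisfy Principle A.
*the surgeons₂* c-commands the anaphor within its binding domain → licit binder.

{2}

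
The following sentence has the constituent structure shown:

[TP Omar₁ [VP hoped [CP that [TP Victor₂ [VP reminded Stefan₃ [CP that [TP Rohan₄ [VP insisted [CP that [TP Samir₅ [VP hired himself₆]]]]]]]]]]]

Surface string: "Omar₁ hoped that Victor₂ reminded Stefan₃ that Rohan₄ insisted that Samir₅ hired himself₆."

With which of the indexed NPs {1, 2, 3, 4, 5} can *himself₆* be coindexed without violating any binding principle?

{5}

*himself* is an anaphor, so Principle A applies: it must be bound in its binding domain.
Binding domain of *himself₆*: the embedded TP, whose subject is Samir₅.
*Omar₁* c-commands the anaphor but is outside its binding domain → cannot satisfy Principle A.
*Victor₂* c-commands the anaphor but is outside its binding domain → cannot satisfy Principle A.
*Stefan₃* c-commands the anaphor but is outside its binding domain → cannot satisfy Principle A.
*Rohan₄* c-commands the anaphor but is outside its binding domain → cannot satisfy Principle A.
*Samir₅* c-commands the anaphor within its binding domain → licit binder.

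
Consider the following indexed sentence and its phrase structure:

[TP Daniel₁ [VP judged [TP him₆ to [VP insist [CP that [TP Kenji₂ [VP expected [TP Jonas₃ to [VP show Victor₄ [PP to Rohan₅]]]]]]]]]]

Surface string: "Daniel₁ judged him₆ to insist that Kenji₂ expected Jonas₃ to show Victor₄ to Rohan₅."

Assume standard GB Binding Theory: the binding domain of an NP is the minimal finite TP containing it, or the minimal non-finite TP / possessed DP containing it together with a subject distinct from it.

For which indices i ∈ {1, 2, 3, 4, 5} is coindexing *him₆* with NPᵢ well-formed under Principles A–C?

none

*him* is a pronoun, so Principle B applies: it must be free in its binding domain.
Binding domain of *him₆*: the matrix TP, whose subject is Daniel₁.
*Daniel₁* c-commands the pronoun within its binding domain → coindexation would violate Principle B.
*Kenji₂*: the pronoun c-commands this R-expression → coindexation would violate Principle C on *Kenji₂*.
*Jonas₃*: the pronoun c-commands this R-expression → coindexation would violate Principle C on *Jonas₃*.
*Victor₄*: the pronoun c-commands this R-expression → coindexation would violate Principle C on *Victor₄*.
*Rohan₅*: the pronoun c-commands this R-expression → coindexation would violate Principle C on *Rohan₅*.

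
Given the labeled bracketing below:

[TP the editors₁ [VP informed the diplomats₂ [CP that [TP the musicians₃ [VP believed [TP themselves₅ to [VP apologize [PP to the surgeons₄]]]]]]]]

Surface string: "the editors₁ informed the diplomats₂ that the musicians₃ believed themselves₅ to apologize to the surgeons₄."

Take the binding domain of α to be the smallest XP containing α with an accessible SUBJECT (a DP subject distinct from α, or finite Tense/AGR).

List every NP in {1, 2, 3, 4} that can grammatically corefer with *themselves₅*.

*themselves* is an anaphor, so Principle A applies: it must be bound in its binding domain.
Binding domain of *themselves₅*: the embedded TP, whose subject is the musicians₃.
*the editors₁* c-commands the anaphor but is outside its binding domain → cannot satisfy Principle A.
*the diplomats₂* c-commands the anaphor but is outside its binding domain → cannot satisfy Principle A.
*the musicians₃* c-commands the anaphor within its binding domain → licit binder.
*the surgeons₄* does not c-command the anaphor → cannot bind it.

{3}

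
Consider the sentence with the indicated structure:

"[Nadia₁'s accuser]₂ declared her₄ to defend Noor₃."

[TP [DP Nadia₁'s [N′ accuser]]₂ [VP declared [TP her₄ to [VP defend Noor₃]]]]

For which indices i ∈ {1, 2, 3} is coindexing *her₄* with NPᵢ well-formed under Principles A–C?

*her* is a pronoun, so Principle B applies: it must be free in its binding domain.
Binding domain of *her₄*: the matrix TP, whose subject is [Nadia₁'s accuser]₂.
*Nadia₁* and the pronoun do not c-command one another → neither Principle B nor Principle C is at stake; coindexation permitted.
*[Nadia₁'s accuser]₂* c-commands the pronoun within its binding domain → coindexation would violate Principle B.
*Noor₃*: the pronoun c-commands this R-expression → coindexation would violate Principle C on *Noor₃*.

{1}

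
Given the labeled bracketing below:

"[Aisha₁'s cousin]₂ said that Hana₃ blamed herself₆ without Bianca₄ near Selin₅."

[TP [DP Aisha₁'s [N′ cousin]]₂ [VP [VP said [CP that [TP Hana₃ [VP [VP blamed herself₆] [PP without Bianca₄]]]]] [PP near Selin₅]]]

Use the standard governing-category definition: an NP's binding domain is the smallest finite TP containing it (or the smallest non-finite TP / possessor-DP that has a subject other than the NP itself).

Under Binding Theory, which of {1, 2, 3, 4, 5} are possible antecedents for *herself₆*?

{3}

*herself* is an anaphor, so Principle A applies: it must be bound in its binding domain.
Binding domain of *herself₆*: the embedded TP, whose subject is Hana₃.
*Aisha₁* does not c-command the anaphor → cannot bind it.
*[Aisha₁'s cousin]₂* c-commands the anaphor but is outside its binding domain → cannot satisfy Principle A.
*Hana₃* c-commands the anaphor within its binding domain → licit binder.
*Bianca₄* does not c-command the anaphor → cannot bind it.
*Selin₅* does not c-command the anaphor → cannot bind it.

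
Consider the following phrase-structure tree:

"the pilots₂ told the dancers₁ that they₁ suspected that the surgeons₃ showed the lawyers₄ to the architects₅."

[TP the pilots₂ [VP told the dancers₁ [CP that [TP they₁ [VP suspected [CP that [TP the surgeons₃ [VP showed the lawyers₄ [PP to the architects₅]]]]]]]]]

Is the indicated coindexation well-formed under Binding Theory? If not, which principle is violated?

The two coindexed NPs are *the dancers₁* and *they₁*.
*they₁* is a pronoun; nothing c-commands it within its binding domain (the embedded TP.), so Principle B holds trivially.
*the dancers₁* is an R-expression; *they₁* does not c-command it, and no other NP shares its index, so Principle C is satisfied.
All principles are respected.

grammatical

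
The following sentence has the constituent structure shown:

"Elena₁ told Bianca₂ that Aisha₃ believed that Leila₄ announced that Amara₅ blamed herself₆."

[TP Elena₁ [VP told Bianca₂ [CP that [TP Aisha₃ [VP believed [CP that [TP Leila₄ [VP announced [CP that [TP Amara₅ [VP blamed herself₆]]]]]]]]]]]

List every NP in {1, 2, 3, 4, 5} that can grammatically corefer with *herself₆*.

{5}

*herself* is an anaphor, so Principle A applies: it must be bound in its binding domain.
Binding domain of *herself₆*: the embedded TP, whose subject is Amara₅.
*Elena₁* c-commands the anaphor but is outside its binding domain → cannot satisfy Principle A.
*Bianca₂* c-commands the anaphor but is outside its binding domain → cannot satisfy Principle A.
*Aisha₃* c-commands the anaphor but is outside its binding domain → cannot satisfy Principle A.
*Leila₄* c-commands the anaphor but is outside its binding domain → cannot satisfy Principle A.
*Amara₅* c-commands the anaphor within its binding domain → licit binder.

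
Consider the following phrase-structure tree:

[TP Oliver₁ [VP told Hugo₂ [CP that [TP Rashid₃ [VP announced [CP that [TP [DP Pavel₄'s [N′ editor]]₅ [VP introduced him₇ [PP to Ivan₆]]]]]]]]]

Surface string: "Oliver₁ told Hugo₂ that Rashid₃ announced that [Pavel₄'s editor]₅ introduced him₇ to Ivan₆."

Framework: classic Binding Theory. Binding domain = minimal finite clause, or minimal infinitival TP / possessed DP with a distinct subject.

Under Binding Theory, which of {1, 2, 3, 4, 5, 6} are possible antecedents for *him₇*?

{1, 2, 3, 4}

*him* is a pronoun, so Principle B applies: it must be free in its binding domain.
Binding domain of *him₇*: the embedded TP, whose subject is [Pavel₄'s editor]₅.
*Oliver₁* c-commands the pronoun but from outside its binding domain, and is not c-commanded by it → coindexation permitted.
*Hugo₂* c-commands the pronoun but from outside its binding domain, and is not c-commanded by it → coindexation permitted.
*Rashid₃* c-commands the pronoun but from outside its binding domain, and is not c-commanded by it → coindexation permitted.
*Pavel₄* and the pronoun do not c-command one another → neither Principle B nor Principle C is at stake; coindexation permitted.
*[Pavel₄'s editor]₅* c-commands the pronoun within its binding domain → coindexation would violate Principle B.
*Ivan₆*: the pronoun c-commands this R-expression → coindexation would violate Principle C on *Ivan₆*.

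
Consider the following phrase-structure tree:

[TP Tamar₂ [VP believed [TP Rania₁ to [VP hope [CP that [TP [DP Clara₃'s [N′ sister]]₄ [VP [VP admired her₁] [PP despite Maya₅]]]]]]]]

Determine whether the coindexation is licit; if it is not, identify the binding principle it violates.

The two coindexed NPs are *Rania₁* and *her₁*.
*her₁* is a pronoun; its binding domain is the embedded TP, whose subject is [Clara₃'s sister]₄. Within that domain it is c-commanded only by *[Clara₃'s sister]₄*, which carries a different index — the pronoun is free locally, so Principle B holds.
*Rania₁* is an R-expression; *her₁* does not c-command it, and no other NP shares its index, so Principle C is satisfied.
All principles are respected.

grammatical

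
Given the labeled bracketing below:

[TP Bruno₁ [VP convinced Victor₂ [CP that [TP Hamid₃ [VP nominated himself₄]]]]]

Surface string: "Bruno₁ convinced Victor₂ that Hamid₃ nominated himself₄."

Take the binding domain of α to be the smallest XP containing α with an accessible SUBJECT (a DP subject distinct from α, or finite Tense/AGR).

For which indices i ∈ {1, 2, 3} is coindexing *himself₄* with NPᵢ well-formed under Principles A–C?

*himself* is an anaphor, so Principle A applies: it must be bound in its binding domain.
Binding domain of *himself₄*: the embedded TP, whose subject is Hamid₃.
*Bruno₁* c-commands the anaphor but is outside its binding domain → cannot satisfy Principle A.
*Victor₂* c-commands the anaphor but is outside its binding domain → cannot satisfy Principle A.
*Hamid₃* c-commands the anaphor within its binding domain → licit binder.

{3}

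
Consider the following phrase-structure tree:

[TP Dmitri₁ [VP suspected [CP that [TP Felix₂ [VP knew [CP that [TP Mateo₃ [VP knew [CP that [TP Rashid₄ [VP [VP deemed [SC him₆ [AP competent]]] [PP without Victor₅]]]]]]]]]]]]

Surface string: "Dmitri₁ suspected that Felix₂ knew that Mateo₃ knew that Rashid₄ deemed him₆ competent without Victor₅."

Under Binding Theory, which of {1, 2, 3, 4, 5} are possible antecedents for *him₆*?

{1, 2, 3, 5}

*him* is a pronoun, so Principle B applies: it must be free in its binding domain.
Binding domain of *him₆*: the embedded TP, whose subject is Rashid₄.
*Dmitri₁* c-commands the pronoun but from outside its binding domain, and is not c-commanded by it → coindexation permitted.
*Felix₂* c-commands the pronoun but from outside its binding domain, and is not c-commanded by it → coindexation permitted.
*Mateo₃* c-commands the pronoun but from outside its binding domain, and is not c-commanded by it → coindexation permitted.
*Rashid₄* c-commands the pronoun within its binding domain → coindexation would violate Principle B.
*Victor₅* and the pronoun do not c-command one another → neither Principle B nor Principle C is at stake; coindexation permitted.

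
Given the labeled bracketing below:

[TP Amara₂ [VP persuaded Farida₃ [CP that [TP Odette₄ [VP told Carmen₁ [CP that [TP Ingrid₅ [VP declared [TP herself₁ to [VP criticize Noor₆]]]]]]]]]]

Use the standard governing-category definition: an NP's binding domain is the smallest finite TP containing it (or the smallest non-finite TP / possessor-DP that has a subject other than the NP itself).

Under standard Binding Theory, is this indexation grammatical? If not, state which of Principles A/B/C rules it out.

Principle A

The two coindexed NPs are *Carmen₁* and *herself₁*.
*herself₁* is an anaphor. Principle A requires it to be bound within its binding domain — the embedded TP, whose subject is Ingrid₅.
Within that domain it is c-commanded by *Ingrid₅*, which does not share its index.
*Carmen₁* does c-command the anaphor, but from outside its binding domain.
The anaphor is unbound in its domain → Principle A violation.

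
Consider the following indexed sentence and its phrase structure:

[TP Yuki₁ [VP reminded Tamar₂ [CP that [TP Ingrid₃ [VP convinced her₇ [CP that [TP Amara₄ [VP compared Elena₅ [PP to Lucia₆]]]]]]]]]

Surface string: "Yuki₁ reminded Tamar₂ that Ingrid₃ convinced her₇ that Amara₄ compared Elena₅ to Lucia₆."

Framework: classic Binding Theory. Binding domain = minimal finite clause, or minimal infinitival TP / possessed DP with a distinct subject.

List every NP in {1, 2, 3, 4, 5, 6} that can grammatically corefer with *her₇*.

{1, 2}

*her* is a pronoun, so Principle B applies: it must be free in its binding domain.
Binding domain of *her₇*: the embedded TP, whose subject is Ingrid₃.
*Yuki₁* c-commands the pronoun but from outside its binding domain, and is not c-commanded by it → coindexation permitted.
*Tamar₂* c-commands the pronoun but from outside its binding domain, and is not c-commanded by it → coindexation permitted.
*Ingrid₃* c-commands the pronoun within its binding domain → coindexation would violate Principle B.
*Amara₄*: the pronoun c-commands this R-expression → coindexation would violate Principle C on *Amara₄*.
*Elena₅*: the pronoun c-commands this R-expression → coindexation would violate Principle C on *Elena₅*.
*Lucia₆*: the pronoun c-commands this R-expression → coindexation would violate Principle C on *Lucia₆*.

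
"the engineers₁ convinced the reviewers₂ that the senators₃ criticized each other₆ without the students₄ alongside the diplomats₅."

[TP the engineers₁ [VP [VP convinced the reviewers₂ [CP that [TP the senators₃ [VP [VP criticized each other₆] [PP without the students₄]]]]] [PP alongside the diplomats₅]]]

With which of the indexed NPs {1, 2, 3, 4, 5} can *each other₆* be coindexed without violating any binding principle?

{3}

*each other* is an anaphor, so Principle A applies: it must be bound in its binding domain.
Binding domain of *each other₆*: the embedded TP, whose subject is the senators₃.
*the engineers₁* c-commands the anaphor but is outside its binding domain → cannot satisfy Principle A.
*the reviewers₂* c-commands the anaphor but is outside its binding domain → cannot satisfy Principle A.
*the senators₃* c-commands the anaphor within its binding domain → licit binder.
*the students₄* does not c-command the anaphor → cannot bind it.
*the diplomats₅* does not c-command the anaphor → cannot bind it.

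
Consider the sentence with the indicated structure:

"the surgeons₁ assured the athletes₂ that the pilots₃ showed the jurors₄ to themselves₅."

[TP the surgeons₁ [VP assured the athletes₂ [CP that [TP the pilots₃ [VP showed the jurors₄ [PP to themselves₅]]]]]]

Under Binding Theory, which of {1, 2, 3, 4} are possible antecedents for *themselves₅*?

{3, 4}

*themselves* is an anaphor, so Principle A applies: it must be bound in its binding domain.
Binding domain of *themselves₅*: the embedded TP, whose subject is the pilots₃.
*the surgeons₁* c-commands the anaphor but is outside its binding domain → cannot satisfy Principle A.
*the athletes₂* c-commands the anaphor but is outside its binding domain → cannot satisfy Principle A.
*the pilots₃* c-commands the anaphor within its binding domain → licit binder.
*the jurors₄* c-commands the anaphor within its binding domain → licit binder.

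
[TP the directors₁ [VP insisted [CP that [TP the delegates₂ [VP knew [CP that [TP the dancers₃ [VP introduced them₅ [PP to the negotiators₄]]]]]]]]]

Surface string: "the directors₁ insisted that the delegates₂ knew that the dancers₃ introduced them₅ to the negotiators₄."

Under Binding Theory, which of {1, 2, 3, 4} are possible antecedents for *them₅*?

{1, 2}

*them* is a pronoun, so Principle B applies: it must be free in its binding domain.
Binding domain of *them₅*: the embedded TP, whose subject is the dancers₃.
*the directors₁* c-commands the pronoun but from outside its binding domain, and is not c-commanded by it → coindexation permitted.
*the delegates₂* c-commands the pronoun but from outside its binding domain, and is not c-commanded by it → coindexation permitted.
*the dancers₃* c-commands the pronoun within its binding domain → coindexation would violate Principle B.
*the negotiators₄*: the pronoun c-commands this R-expression → coindexation would violate Principle C on *the negotiators₄*.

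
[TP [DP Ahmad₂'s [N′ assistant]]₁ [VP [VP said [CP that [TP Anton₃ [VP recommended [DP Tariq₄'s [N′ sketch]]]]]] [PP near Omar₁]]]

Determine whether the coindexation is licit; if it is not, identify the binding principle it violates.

Principle C

The two coindexed NPs are *[Ahmad₂'s assistant]₁* and *Omar₁*.
*Omar₁* is an R-expression. Principle C requires it to be free everywhere.
*[Ahmad₂'s assistant]₁* c-commands it and carries the same index.
The R-expression is bound → Principle C violation.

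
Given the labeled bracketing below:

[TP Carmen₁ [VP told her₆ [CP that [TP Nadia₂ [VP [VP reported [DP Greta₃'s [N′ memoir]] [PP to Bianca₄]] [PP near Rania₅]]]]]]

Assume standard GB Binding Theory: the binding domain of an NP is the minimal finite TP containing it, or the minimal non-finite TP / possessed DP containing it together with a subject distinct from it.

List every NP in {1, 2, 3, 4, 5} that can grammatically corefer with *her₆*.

none

*her* is a pronoun, so Principle B applies: it must be free in its binding domain.
Binding domain of *her₆*: the matrix TP, whose subject is Carmen₁.
*Carmen₁* c-commands the pronoun within its binding domain → coindexation would violate Principle B.
*Nadia₂*: the pronoun c-commands this R-expression → coindexation would violate Principle C on *Nadia₂*.
*Greta₃*: the pronoun c-commands this R-expression → coindexation would violate Principle C on *Greta₃*.
*Bianca₄*: the pronoun c-commands this R-expression → coindexation would violate Principle C on *Bianca₄*.
*Rania₅*: the pronoun c-commands this R-expression → coindexation would violate Principle C on *Rania₅*.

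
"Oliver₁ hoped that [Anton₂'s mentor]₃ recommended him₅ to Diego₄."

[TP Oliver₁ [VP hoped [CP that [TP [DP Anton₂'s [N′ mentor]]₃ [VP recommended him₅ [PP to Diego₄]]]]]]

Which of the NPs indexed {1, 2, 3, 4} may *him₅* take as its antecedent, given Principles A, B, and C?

*him* is a pronoun, so Principle B applies: it must be free in its binding domain.
Binding domain of *him₅*: the embedded TP, whose subject is [Anton₂'s mentor]₃.
*Oliver₁* c-commands the pronoun but from outside its binding domain, and is not c-commanded by it → coindexation permitted.
*Anton₂* and the pronoun do not c-command one another → neither Principle B nor Principle C is at stake; coindexation permitted.
*[Anton₂'s mentor]₃* c-commands the pronoun within its binding domain → coindexation would violate Principle B.
*Diego₄*: the pronoun c-commands this R-expression → coindexation would violate Principle C on *Diego₄*.

{1, 2}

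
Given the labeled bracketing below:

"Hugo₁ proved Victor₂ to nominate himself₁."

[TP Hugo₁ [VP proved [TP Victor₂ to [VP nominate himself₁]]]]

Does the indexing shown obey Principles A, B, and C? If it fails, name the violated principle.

Principle A

The two coindexed NPs are *Hugo₁* and *himself₁*.
*himself₁* is an anaphor. Principle A requires it to be bound within its binding domain — the embedded TP, whose subject is Victor₂.
Within that domain it is c-commanded by *Victor₂*, which does not share its index.
*Hugo₁* does c-command the anaphor, but from outside its binding domain.
The anaphor is unbound in its domain → Principle A violation.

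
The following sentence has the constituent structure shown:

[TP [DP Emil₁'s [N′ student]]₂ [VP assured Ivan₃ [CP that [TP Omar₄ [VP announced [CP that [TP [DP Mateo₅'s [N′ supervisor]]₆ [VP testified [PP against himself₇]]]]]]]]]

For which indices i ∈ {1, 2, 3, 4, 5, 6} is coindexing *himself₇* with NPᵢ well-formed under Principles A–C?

*himself* is an anaphor, so Principle A applies: it must be bound in its binding domain.
Binding domain of *himself₇*: the embedded TP, whose subject is [Mateo₅'s supervisor]₆.
*Emil₁* does not c-command the anaphor → cannot bind it.
*[Emil₁'s student]₂* c-commands the anaphor but is outside its binding domain → cannot satisfy Principle A.
*Ivan₃* c-commands the anaphor but is outside its binding domain → cannot satisfy Principle A.
*Omar₄* c-commands the anaphor but is outside its binding domain → cannot satisfy Principle A.
*Mateo₅* does not c-command the anaphor → cannot bind it.
*[Mateo₅'s supervisor]₆* c-commands the anaphor within its binding domain → licit binder.

{6}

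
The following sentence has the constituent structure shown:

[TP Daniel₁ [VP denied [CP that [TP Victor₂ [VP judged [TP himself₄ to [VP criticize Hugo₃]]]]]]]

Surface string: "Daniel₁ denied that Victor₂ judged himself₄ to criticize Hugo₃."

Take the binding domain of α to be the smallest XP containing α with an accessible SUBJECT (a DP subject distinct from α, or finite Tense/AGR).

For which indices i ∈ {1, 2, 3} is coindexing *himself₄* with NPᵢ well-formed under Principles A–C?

*himself* is an anaphor, so Principle A applies: it must be bound in its binding domain.
Binding domain of *himself₄*: the embedded TP, whose subject is Victor₂.
*Daniel₁* c-commands the anaphor but is outside its binding domain → cannot satisfy Principle A.
*Victor₂* c-commands the anaphor within its binding domain → licit binder.
*Hugo₃* does not c-command the anaphor → cannot bind it.

{2}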